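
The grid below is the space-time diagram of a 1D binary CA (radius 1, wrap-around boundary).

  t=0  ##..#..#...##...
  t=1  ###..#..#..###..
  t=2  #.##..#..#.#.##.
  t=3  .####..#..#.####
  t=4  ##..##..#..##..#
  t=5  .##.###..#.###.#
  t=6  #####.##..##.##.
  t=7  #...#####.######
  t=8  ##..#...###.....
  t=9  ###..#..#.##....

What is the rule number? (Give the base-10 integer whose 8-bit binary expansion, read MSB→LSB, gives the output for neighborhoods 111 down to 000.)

  ###|.  b7=0 t=1,i=1
  ##.|#  b6=1 t=0,i=1
  #.#|#  b5=1 t=2,i=1
  #..|#  b4=1 t=0,i=2
  .##|#  b3=1 t=0,i=0
  .#.|.  b2=0 t=0,i=4
  ..#|.  b1=0 t=0,i=3
  ...|.  b0=0 t=0,i=9
  bits 01111000 = 120

120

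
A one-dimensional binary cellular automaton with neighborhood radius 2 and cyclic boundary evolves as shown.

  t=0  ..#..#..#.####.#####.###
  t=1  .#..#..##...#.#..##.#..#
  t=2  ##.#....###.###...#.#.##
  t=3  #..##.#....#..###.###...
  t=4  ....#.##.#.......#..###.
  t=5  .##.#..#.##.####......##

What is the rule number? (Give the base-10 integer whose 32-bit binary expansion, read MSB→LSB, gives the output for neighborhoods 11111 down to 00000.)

  ##### -> #   bit 31 = 1  t=0,i=17
  ####. -> #   bit 30 = 1  t=0,i=12
  ###.# -> .   bit 29 = 0  t=0,i=13
  ###.. -> #   bit 28 = 1  t=0,i=23
  ##.## -> #   bit 27 = 1  t=0,i=14
  ##.#. -> .   bit 26 = 0  t=1,i=19
  ##..# -> .   bit 25 = 0  t=0,i=0
  ##... -> #   bit 24 = 1  t=1,i=9
  #.### -> .   bit 23 = 0  t=0,i=10
  #.##. -> .   bit 22 = 0  t=4,i=6
  #.#.# -> #   bit 21 = 1  t=2,i=20
  #.#.. -> #   bit 20 = 1  t=1,i=1
  #..## -> .   bit 19 = 0  t=1,i=6
  #..#. -> #   bit 18 = 1  t=0,i=1
  #...# -> #   bit 17 = 1  t=1,i=10
  #.... -> .   bit 16 = 0  t=2,i=5
  .#### -> .   bit 15 = 0  t=0,i=11
  .###. -> .   bit 14 = 0  t=0,i=22
  .##.# -> #   bit 13 = 1  t=1,i=18
  .##.. -> #   bit 12 = 1  t=1,i=8
  .#.## -> .   bit 11 = 0  t=0,i=9
  .#.#. -> #   bit 10 = 1  t=1,i=0
  .#..# -> .   bit 9 = 0  t=0,i=3
  .#... -> #   bit 8 = 1  t=2,i=4
  ..### -> .   bit 7 = 0  t=2,i=8
  ..##. -> .   bit 6 = 0  t=1,i=7
  ..#.# -> #   bit 5 = 1  t=0,i=8
  ..#.. -> .   bit 4 = 0  t=0,i=2
  ...## -> .   bit 3 = 0  t=2,i=7
  ...#. -> .   bit 2 = 0  t=1,i=11
  ....# -> #   bit 1 = 1  t=2,i=6
  ..... -> #   bit 0 = 1  t=4,i=1
  bits 11011001001101100011010100100011 = 3644208419

3644208419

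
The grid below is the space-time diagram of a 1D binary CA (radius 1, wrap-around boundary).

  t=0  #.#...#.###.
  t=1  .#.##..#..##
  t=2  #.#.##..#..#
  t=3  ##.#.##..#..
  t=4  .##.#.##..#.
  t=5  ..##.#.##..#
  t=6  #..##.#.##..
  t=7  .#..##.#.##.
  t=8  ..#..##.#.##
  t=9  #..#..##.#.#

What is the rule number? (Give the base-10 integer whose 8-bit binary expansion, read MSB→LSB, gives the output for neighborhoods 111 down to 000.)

  ### -> .   bit 7 = 0  t=0,i=9
  ##. -> #   bit 6 = 1  t=0,i=10
  #.# -> #   bit 5 = 1  t=0,i=1
  #.. -> #   bit 4 = 1  t=0,i=3
  .## -> .   bit 3 = 0  t=0,i=8
  .#. -> .   bit 2 = 0  t=0,i=0
  ..# -> .   bit 1 = 0  t=0,i=5
  ... -> #   bit 0 = 1  t=0,i=4
  bits 01110001 = 113

113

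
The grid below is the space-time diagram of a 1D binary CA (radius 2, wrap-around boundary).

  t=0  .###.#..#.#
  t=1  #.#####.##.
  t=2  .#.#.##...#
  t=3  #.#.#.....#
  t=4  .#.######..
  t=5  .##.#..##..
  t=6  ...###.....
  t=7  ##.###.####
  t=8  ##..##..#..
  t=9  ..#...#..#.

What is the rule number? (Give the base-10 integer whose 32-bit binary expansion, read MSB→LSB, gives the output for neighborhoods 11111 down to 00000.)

1980878755

  nb #####: next=.  (t=1,i=4, bit31=0)
  nb ####.: next=#  (t=1,i=5, bit30=1)
  nb ###.#: next=#  (t=0,i=3, bit29=1)
  nb ###..: next=#  (t=4,i=8, bit28=1)
  nb ##.##: next=.  (t=1,i=7, bit27=0)
  nb ##.#.: next=#  (t=0,i=4, bit26=1)
  nb ##..#: next=#  (t=8,i=2, bit25=1)
  nb ##...: next=.  (t=2,i=7, bit24=0)
  nb #.###: next=.  (t=0,i=1, bit23=0)
  nb #.##.: next=.  (t=1,i=8, bit22=0)
  nb #.#.#: next=.  (t=0,i=10, bit21=0)
  nb #.#..: next=#  (t=0,i=5, bit20=1)
  nb #..##: next=.  (t=5,i=6, bit19=0)
  nb #..#.: next=.  (t=0,i=7, bit18=0)
  nb #...#: next=.  (t=2,i=8, bit17=0)
  nb #....: next=#  (t=3,i=6, bit16=1)
  nb .####: next=#  (t=1,i=3, bit15=1)
  nb .###.: next=#  (t=0,i=2, bit14=1)
  nb .##.#: next=.  (t=1,i=9, bit13=0)
  nb .##..: next=.  (t=2,i=6, bit12=0)
  nb .#.##: next=#  (t=0,i=0, bit11=1)
  nb .#.#.: next=#  (t=0,i=9, bit10=1)
  nb .#..#: next=#  (t=0,i=6, bit9=1)
  nb .#...: next=#  (t=3,i=5, bit8=1)
  nb ..###: next=#  (t=6,i=3, bit7=1)
  nb ..##.: next=.  (t=3,i=10, bit6=0)
  nb ..#.#: next=#  (t=0,i=8, bit5=1)
  nb ..#..: next=.  (t=8,i=8, bit4=0)
  nb ...##: next=.  (t=3,i=9, bit3=0)
  nb ...#.: next=.  (t=2,i=9, bit2=0)
  nb ....#: next=#  (t=3,i=8, bit1=1)
  nb .....: next=#  (t=3,i=7, bit0=1)
  bits 01110110000100011100111110100011 = 1980878755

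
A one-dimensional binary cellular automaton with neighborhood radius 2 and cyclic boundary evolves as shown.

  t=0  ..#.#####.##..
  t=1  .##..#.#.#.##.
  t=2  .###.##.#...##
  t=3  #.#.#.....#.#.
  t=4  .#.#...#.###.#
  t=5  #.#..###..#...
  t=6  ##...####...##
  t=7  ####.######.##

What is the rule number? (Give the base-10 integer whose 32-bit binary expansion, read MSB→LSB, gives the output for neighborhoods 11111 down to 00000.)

  #####|.  b31=0 t=0,i=6
  ####.|#  b30=1 t=0,i=7
  ###.#|.  b29=0 t=0,i=8
  ###..|#  b28=1 t=5,i=7
  ##.##|#  b27=1 t=0,i=9
  ##.#.|.  b26=0 t=2,i=7
  ##..#|#  b25=1 t=1,i=3
  ##...|#  b24=1 t=0,i=12
  #.###|.  b23=0 t=0,i=4
  #.##.|.  b22=0 t=0,i=10
  #.#.#|.  b21=0 t=1,i=7
  #.#..|.  b20=0 t=2,i=8
  #..##|.  b19=0 t=1,i=0
  #..#.|.  b18=0 t=1,i=4
  #...#|#  b17=1 t=2,i=10
  #....|.  b16=0 t=0,i=13
  .####|#  b15=1 t=0,i=5
  .###.|#  b14=1 t=2,i=2
  .##.#|.  b13=0 t=2,i=6
  .##..|#  b12=1 t=0,i=11
  .#.##|.  b11=0 t=0,i=3
  .#.#.|#  b10=1 t=1,i=6
  .#..#|.  b9=0 t=5,i=3
  .#...|.  b8=0 t=2,i=9
  ..###|#  b7=1 t=5,i=5
  ..##.|#  b6=1 t=1,i=1
  ..#.#|#  b5=1 t=0,i=2
  ..#..|.  b4=0 t=5,i=10
  ...##|.  b3=0 t=2,i=11
  ...#.|#  b2=1 t=0,i=1
  ....#|.  b1=0 t=0,i=0
  .....|#  b0=1 t=3,i=7
  bits 01011011000000101101010011100101 = 1526912229

1526912229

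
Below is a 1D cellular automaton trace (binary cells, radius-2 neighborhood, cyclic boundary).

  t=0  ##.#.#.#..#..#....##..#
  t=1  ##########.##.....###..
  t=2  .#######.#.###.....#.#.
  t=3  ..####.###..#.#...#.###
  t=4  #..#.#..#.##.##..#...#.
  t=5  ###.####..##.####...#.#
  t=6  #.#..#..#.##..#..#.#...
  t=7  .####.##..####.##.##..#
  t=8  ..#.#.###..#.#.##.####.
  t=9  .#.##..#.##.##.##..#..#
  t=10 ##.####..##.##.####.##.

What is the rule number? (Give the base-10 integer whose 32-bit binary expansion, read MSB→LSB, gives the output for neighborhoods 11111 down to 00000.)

  #####|#  b31=1 t=1,i=2
  ####.|.  b30=0 t=1,i=8
  ###.#|#  b29=1 t=0,i=1
  ###..|.  b28=0 t=1,i=20
  ##.##|.  b27=0 t=1,i=10
  ##.#.|#  b26=1 t=0,i=2
  ##..#|#  b25=1 t=0,i=20
  ##...|#  b24=1 t=1,i=13
  #.###|.  b23=0 t=2,i=11
  #.##.|#  b22=1 t=1,i=11
  #.#.#|#  b21=1 t=0,i=3
  #.#..|#  b20=1 t=0,i=7
  #..##|.  b19=0 t=0,i=21
  #..#.|#  b18=1 t=0,i=9
  #...#|.  b17=0 t=3,i=16
  #....|.  b16=0 t=0,i=15
  .####|#  b15=1 t=1,i=1
  .###.|#  b14=1 t=0,i=0
  .##.#|#  b13=1 t=4,i=11
  .##..|#  b12=1 t=0,i=19
  .#.##|.  b11=0 t=2,i=10
  .#.#.|#  b10=1 t=0,i=4
  .#..#|#  b9=1 t=0,i=8
  .#...|.  b8=0 t=0,i=14
  ..###|.  b7=0 t=0,i=22
  ..##.|#  b6=1 t=0,i=18
  ..#.#|.  b5=0 t=2,i=19
  ..#..|.  b4=0 t=0,i=10
  ...##|.  b3=0 t=0,i=17
  ...#.|#  b2=1 t=2,i=18
  ....#|.  b1=0 t=0,i=16
  .....|.  b0=0 t=1,i=15
  bits 10100111011101001111011001000100 = 2809460292

2809460292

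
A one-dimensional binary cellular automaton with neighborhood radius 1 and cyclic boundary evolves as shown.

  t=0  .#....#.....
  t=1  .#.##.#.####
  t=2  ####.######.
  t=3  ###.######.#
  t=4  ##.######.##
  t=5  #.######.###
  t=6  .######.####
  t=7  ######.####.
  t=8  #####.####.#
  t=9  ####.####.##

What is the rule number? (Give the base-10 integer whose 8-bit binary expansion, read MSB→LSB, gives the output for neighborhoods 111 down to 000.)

  nb ###: next=#  (t=1,i=9, bit7=1)
  nb ##.: next=.  (t=1,i=4, bit6=0)
  nb #.#: next=#  (t=1,i=0, bit5=1)
  nb #..: next=.  (t=0,i=2, bit4=0)
  nb .##: next=#  (t=1,i=3, bit3=1)
  nb .#.: next=#  (t=0,i=1, bit2=1)
  nb ..#: next=.  (t=0,i=0, bit1=0)
  nb ...: next=#  (t=0,i=3, bit0=1)
  bits 10101101 = 173

173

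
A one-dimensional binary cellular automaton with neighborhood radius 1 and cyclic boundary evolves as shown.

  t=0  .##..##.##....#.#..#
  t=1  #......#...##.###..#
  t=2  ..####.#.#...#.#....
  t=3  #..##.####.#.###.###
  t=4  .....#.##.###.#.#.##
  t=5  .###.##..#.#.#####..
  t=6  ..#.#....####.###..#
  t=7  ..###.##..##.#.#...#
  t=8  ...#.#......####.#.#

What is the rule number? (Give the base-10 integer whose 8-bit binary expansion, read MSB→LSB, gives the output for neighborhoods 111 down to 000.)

165

  [7] ### => #  t=1,i=15
  [6] ##. => .  t=0,i=2
  [5] #.# => #  t=0,i=0
  [4] #.. => .  t=0,i=3
  [3] .## => .  t=0,i=1
  [2] .#. => #  t=0,i=14
  [1] ..# => .  t=0,i=4
  [0] ... => #  t=0,i=11
  bits 10100101 = 165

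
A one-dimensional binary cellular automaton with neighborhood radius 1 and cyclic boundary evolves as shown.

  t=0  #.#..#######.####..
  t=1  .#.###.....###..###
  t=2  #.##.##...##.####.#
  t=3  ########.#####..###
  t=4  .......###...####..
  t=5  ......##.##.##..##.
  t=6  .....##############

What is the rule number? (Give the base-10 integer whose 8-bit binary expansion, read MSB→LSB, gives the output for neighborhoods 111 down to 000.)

  ### -> .   bit 7 = 0  t=0,i=6
  ##. -> #   bit 6 = 1  t=0,i=11
  #.# -> #   bit 5 = 1  t=0,i=1
  #.. -> #   bit 4 = 1  t=0,i=3
  .## -> #   bit 3 = 1  t=0,i=5
  .#. -> .   bit 2 = 0  t=0,i=0
  ..# -> #   bit 1 = 1  t=0,i=4
  ... -> .   bit 0 = 0  t=1,i=7
  bits 01111010 = 122

122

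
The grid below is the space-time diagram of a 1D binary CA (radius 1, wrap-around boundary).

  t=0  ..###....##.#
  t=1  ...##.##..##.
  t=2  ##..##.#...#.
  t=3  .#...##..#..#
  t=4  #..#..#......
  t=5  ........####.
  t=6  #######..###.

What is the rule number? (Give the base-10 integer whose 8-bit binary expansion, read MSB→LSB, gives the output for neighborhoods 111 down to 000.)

225

  nb ###: next=#  (t=0,i=3, bit7=1)
  nb ##.: next=#  (t=0,i=4, bit6=1)
  nb #.#: next=#  (t=0,i=11, bit5=1)
  nb #..: next=.  (t=0,i=0, bit4=0)
  nb .##: next=.  (t=0,i=2, bit3=0)
  nb .#.: next=.  (t=0,i=12, bit2=0)
  nb ..#: next=.  (t=0,i=1, bit1=0)
  nb ...: next=#  (t=0,i=6, bit0=1)
  bits 11100001 = 225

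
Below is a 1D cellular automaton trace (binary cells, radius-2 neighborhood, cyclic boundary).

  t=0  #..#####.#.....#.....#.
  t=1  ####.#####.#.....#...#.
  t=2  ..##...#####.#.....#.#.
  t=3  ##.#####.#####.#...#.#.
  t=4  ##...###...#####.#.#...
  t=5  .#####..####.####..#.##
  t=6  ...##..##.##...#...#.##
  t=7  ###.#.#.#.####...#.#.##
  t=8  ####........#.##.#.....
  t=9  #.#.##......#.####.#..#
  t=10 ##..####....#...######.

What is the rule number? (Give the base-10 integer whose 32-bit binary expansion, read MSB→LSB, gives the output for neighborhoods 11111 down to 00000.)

  nb #####: next=#  (t=0,i=5, bit31=1)
  nb ####.: next=#  (t=0,i=6, bit30=1)
  nb ###.#: next=#  (t=0,i=7, bit29=1)
  nb ###..: next=.  (t=4,i=7, bit28=0)
  nb ##.##: next=.  (t=1,i=4, bit27=0)
  nb ##.#.: next=#  (t=0,i=8, bit26=1)
  nb ##..#: next=.  (t=5,i=6, bit25=0)
  nb ##...: next=#  (t=2,i=4, bit24=1)
  nb #.###: next=.  (t=1,i=0, bit23=0)
  nb #.##.: next=#  (t=3,i=0, bit22=1)
  nb #.#.#: next=.  (t=3,i=21, bit21=0)
  nb #.#..: next=#  (t=0,i=0, bit20=1)
  nb #..##: next=#  (t=0,i=2, bit19=1)
  nb #..#.: next=.  (t=5,i=18, bit18=0)
  nb #...#: next=#  (t=1,i=19, bit17=1)
  nb #....: next=#  (t=0,i=11, bit16=1)
  nb .####: next=.  (t=0,i=4, bit15=0)
  nb .###.: next=.  (t=4,i=6, bit14=0)
  nb .##.#: next=#  (t=3,i=1, bit13=1)
  nb .##..: next=#  (t=2,i=3, bit12=1)
  nb .#.##: next=.  (t=1,i=22, bit11=0)
  nb .#.#.: next=.  (t=0,i=22, bit10=0)
  nb .#..#: next=#  (t=0,i=1, bit9=1)
  nb .#...: next=.  (t=0,i=10, bit8=0)
  nb ..###: next=#  (t=0,i=3, bit7=1)
  nb ..##.: next=.  (t=2,i=2, bit6=0)
  nb ..#.#: next=#  (t=0,i=21, bit5=1)
  nb ..#..: next=.  (t=0,i=15, bit4=0)
  nb ...##: next=#  (t=2,i=1, bit3=1)
  nb ...#.: next=.  (t=0,i=14, bit2=0)
  nb ....#: next=.  (t=0,i=13, bit1=0)
  nb .....: next=.  (t=0,i=12, bit0=0)
  bits 11100101010110110011001010101000 = 3847959208

3847959208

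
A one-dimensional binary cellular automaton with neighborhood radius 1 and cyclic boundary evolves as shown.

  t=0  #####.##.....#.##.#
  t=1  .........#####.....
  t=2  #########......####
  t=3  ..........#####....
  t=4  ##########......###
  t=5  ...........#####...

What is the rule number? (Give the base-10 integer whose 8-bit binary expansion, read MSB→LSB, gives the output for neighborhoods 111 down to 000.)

7

  [7] ### => .  t=0,i=0
  [6] ##. => .  t=0,i=4
  [5] #.# => .  t=0,i=5
  [4] #.. => .  t=0,i=8
  [3] .## => .  t=0,i=6
  [2] .#. => #  t=0,i=13
  [1] ..# => #  t=0,i=12
  [0] ... => #  t=0,i=9
  bits 00000111 = 7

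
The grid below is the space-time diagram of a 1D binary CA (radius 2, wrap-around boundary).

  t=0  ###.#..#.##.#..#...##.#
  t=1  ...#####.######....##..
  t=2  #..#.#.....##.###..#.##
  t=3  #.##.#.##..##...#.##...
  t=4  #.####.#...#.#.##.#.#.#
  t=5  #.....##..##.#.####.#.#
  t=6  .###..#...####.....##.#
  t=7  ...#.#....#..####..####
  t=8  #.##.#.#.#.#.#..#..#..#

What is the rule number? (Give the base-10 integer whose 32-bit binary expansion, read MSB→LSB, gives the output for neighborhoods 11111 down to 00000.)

2507481829

  nb #####: next=#  (t=1,i=5, bit31=1)
  nb ####.: next=.  (t=0,i=1, bit30=0)
  nb ###.#: next=.  (t=0,i=2, bit29=0)
  nb ###..: next=#  (t=1,i=14, bit28=1)
  nb ##.##: next=.  (t=0,i=21, bit27=0)
  nb ##.#.: next=#  (t=0,i=3, bit26=1)
  nb ##..#: next=.  (t=2,i=1, bit25=0)
  nb ##...: next=#  (t=1,i=15, bit24=1)
  nb #.###: next=.  (t=0,i=22, bit23=0)
  nb #.##.: next=#  (t=0,i=9, bit22=1)
  nb #.#.#: next=#  (t=3,i=5, bit21=1)
  nb #.#..: next=#  (t=0,i=4, bit20=1)
  nb #..##: next=.  (t=3,i=10, bit19=0)
  nb #..#.: next=#  (t=0,i=6, bit18=1)
  nb #...#: next=.  (t=0,i=17, bit17=0)
  nb #....: next=#  (t=1,i=16, bit16=1)
  nb .####: next=.  (t=0,i=0, bit15=0)
  nb .###.: next=.  (t=2,i=15, bit14=0)
  nb .##.#: next=#  (t=0,i=10, bit13=1)
  nb .##..: next=.  (t=1,i=20, bit12=0)
  nb .#.##: next=.  (t=0,i=8, bit11=0)
  nb .#.#.: next=.  (t=2,i=4, bit10=0)
  nb .#..#: next=#  (t=0,i=5, bit9=1)
  nb .#...: next=.  (t=0,i=16, bit8=0)
  nb ..###: next=#  (t=1,i=3, bit7=1)
  nb ..##.: next=#  (t=0,i=19, bit6=1)
  nb ..#.#: next=#  (t=0,i=7, bit5=1)
  nb ..#..: next=.  (t=0,i=15, bit4=0)
  nb ...##: next=.  (t=0,i=18, bit3=0)
  nb ...#.: next=#  (t=3,i=15, bit2=1)
  nb ....#: next=.  (t=1,i=1, bit1=0)
  nb .....: next=#  (t=1,i=0, bit0=1)
  bits 10010101011101010010001011100101 = 2507481829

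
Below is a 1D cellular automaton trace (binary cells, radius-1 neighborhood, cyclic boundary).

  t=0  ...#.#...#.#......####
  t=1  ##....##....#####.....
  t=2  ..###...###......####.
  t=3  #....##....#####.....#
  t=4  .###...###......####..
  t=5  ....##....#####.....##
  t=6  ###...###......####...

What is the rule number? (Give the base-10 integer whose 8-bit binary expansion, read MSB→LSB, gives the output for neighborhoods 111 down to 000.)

17

  ###|.  b7=0 t=0,i=19
  ##.|.  b6=0 t=0,i=21
  #.#|.  b5=0 t=0,i=4
  #..|#  b4=1 t=0,i=0
  .##|.  b3=0 t=0,i=18
  .#.|.  b2=0 t=0,i=3
  ..#|.  b1=0 t=0,i=2
  ...|#  b0=1 t=0,i=1
  bits 00010001 = 17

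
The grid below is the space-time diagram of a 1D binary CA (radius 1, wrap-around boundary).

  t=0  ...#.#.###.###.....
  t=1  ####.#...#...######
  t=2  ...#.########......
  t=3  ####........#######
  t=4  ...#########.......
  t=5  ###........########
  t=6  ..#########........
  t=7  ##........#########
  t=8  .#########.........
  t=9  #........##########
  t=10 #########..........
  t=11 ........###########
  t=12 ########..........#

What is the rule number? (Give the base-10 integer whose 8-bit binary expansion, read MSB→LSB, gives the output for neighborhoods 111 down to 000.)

  nb ###: next=.  (t=0,i=8, bit7=0)
  nb ##.: next=#  (t=0,i=9, bit6=1)
  nb #.#: next=.  (t=0,i=4, bit5=0)
  nb #..: next=#  (t=0,i=14, bit4=1)
  nb .##: next=.  (t=0,i=7, bit3=0)
  nb .#.: next=#  (t=0,i=3, bit2=1)
  nb ..#: next=#  (t=0,i=2, bit1=1)
  nb ...: next=#  (t=0,i=0, bit0=1)
  bits 01010111 = 87

87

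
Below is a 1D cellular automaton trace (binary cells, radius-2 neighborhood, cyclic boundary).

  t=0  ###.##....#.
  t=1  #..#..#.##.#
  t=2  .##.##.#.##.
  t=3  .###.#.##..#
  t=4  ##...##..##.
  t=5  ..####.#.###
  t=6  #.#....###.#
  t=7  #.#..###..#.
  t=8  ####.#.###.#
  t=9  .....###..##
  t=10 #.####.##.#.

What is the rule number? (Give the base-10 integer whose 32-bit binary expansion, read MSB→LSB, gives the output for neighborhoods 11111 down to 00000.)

464924367

  [31] ##### => .  t=8,i=1
  [30] ####. => .  t=5,i=4
  [29] ###.# => .  t=0,i=2
  [28] ###.. => #  t=5,i=11
  [27] ##.## => #  t=0,i=3
  [26] ##.#. => .  t=2,i=6
  [25] ##..# => #  t=1,i=1
  [24] ##... => #  t=0,i=6
  [23] #.### => #  t=0,i=0
  [22] #.##. => .  t=0,i=4
  [21] #.#.# => #  t=2,i=7
  [20] #.#.. => #  t=6,i=2
  [19] #..## => .  t=2,i=0
  [18] #..#. => #  t=1,i=2
  [17] #...# => #  t=4,i=3
  [16] #.... => .  t=0,i=7
  [15] .#### => .  t=5,i=3
  [14] .###. => .  t=0,i=1
  [13] .##.# => #  t=1,i=9
  [12] .##.. => .  t=0,i=5
  [11] .#.## => #  t=0,i=11
  [10] .#.#. => #  t=7,i=1
  [9] .#..# => #  t=1,i=4
  [8] .#... => .  t=6,i=3
  [7] ..### => #  t=5,i=2
  [6] ..##. => #  t=2,i=1
  [5] ..#.# => .  t=0,i=10
  [4] ..#.. => .  t=1,i=3
  [3] ...## => #  t=4,i=4
  [2] ...#. => #  t=0,i=9
  [1] ....# => #  t=0,i=8
  [0] ..... => #  t=9,i=2
  bits 00011011101101100010111011001111 = 464924367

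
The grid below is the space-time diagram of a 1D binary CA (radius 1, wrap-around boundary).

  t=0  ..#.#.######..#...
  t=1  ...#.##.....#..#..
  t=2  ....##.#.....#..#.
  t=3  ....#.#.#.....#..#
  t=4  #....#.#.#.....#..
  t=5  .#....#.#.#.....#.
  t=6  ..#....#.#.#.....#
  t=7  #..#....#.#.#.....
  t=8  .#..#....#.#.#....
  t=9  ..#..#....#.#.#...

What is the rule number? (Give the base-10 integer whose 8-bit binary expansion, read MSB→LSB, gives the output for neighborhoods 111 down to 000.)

  ###|.  b7=0 t=0,i=7
  ##.|.  b6=0 t=0,i=11
  #.#|#  b5=1 t=0,i=3
  #..|#  b4=1 t=0,i=12
  .##|#  b3=1 t=0,i=6
  .#.|.  b2=0 t=0,i=2
  ..#|.  b1=0 t=0,i=1
  ...|.  b0=0 t=0,i=0
  bits 00111000 = 56

56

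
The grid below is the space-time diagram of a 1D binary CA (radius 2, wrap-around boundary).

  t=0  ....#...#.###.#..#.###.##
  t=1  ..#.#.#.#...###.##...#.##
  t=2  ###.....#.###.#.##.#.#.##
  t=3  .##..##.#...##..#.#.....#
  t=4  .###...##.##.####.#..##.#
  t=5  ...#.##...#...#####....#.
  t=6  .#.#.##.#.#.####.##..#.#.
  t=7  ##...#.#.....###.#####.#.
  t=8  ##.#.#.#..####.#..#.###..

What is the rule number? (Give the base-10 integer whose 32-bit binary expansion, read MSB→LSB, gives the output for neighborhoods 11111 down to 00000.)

1985384635

  [31] ##### => .  t=2,i=0
  [30] ####. => #  t=2,i=1
  [29] ###.# => #  t=0,i=12
  [28] ###.. => #  t=2,i=2
  [27] ##.## => .  t=0,i=22
  [26] ##.#. => #  t=0,i=13
  [25] ##..# => #  t=1,i=0
  [24] ##... => .  t=0,i=0
  [23] #.### => .  t=0,i=10
  [22] #.##. => #  t=0,i=23
  [21] #.#.# => .  t=1,i=4
  [20] #.#.. => #  t=0,i=14
  [19] #..## => .  t=3,i=4
  [18] #..#. => #  t=0,i=16
  [17] #...# => #  t=0,i=6
  [16] #.... => .  t=0,i=1
  [15] .#### => #  t=2,i=24
  [14] .###. => .  t=0,i=11
  [13] .##.# => .  t=2,i=17
  [12] .##.. => #  t=0,i=24
  [11] .#.## => .  t=0,i=9
  [10] .#.#. => .  t=1,i=3
  [9] .#..# => .  t=0,i=15
  [8] .#... => .  t=0,i=5
  [7] ..### => #  t=1,i=12
  [6] ..##. => .  t=3,i=5
  [5] ..#.# => #  t=0,i=8
  [4] ..#.. => #  t=0,i=4
  [3] ...## => #  t=1,i=11
  [2] ...#. => .  t=0,i=3
  [1] ....# => #  t=0,i=2
  [0] ..... => #  t=2,i=5
  bits 01110110010101101001000010111011 = 1985384635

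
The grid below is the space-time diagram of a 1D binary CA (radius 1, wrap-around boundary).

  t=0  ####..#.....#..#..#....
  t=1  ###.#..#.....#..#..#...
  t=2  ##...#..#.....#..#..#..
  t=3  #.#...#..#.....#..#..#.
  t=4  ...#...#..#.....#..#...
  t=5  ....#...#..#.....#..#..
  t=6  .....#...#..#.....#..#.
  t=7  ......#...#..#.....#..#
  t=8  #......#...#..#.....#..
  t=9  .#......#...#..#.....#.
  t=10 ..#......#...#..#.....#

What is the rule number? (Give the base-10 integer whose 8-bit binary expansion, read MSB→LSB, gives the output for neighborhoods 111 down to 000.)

  nb ###: next=#  (t=0,i=1, bit7=1)
  nb ##.: next=.  (t=0,i=3, bit6=0)
  nb #.#: next=.  (t=1,i=3, bit5=0)
  nb #..: next=#  (t=0,i=4, bit4=1)
  nb .##: next=#  (t=0,i=0, bit3=1)
  nb .#.: next=.  (t=0,i=6, bit2=0)
  nb ..#: next=.  (t=0,i=5, bit1=0)
  nb ...: next=.  (t=0,i=8, bit0=0)
  bits 10011000 = 152

152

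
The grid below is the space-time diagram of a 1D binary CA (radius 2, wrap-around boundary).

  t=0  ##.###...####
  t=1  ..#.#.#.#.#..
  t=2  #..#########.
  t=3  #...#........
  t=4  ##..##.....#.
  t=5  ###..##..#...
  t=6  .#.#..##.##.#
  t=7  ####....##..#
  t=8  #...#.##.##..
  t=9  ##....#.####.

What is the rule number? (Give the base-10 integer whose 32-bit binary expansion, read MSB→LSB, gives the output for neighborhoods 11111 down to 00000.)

  nb #####: next=.  (t=0,i=11, bit31=0)
  nb ####.: next=.  (t=0,i=0, bit30=0)
  nb ###.#: next=.  (t=0,i=1, bit29=0)
  nb ###..: next=.  (t=0,i=5, bit28=0)
  nb ##.##: next=#  (t=0,i=2, bit27=1)
  nb ##.#.: next=.  (t=2,i=12, bit26=0)
  nb ##..#: next=#  (t=4,i=2, bit25=1)
  nb ##...: next=#  (t=0,i=6, bit24=1)
  nb #.###: next=.  (t=0,i=3, bit23=0)
  nb #.##.: next=#  (t=4,i=0, bit22=1)
  nb #.#.#: next=#  (t=1,i=4, bit21=1)
  nb #.#..: next=#  (t=1,i=10, bit20=1)
  nb #..##: next=.  (t=2,i=2, bit19=0)
  nb #..#.: next=.  (t=5,i=8, bit18=0)
  nb #...#: next=.  (t=0,i=7, bit17=0)
  nb #....: next=.  (t=1,i=12, bit16=0)
  nb .####: next=#  (t=0,i=10, bit15=1)
  nb .###.: next=#  (t=0,i=4, bit14=1)
  nb .##.#: next=.  (t=6,i=7, bit13=0)
  nb .##..: next=#  (t=4,i=1, bit12=1)
  nb .#.##: next=.  (t=4,i=12, bit11=0)
  nb .#.#.: next=#  (t=1,i=3, bit10=1)
  nb .#..#: next=.  (t=2,i=1, bit9=0)
  nb .#...: next=#  (t=1,i=11, bit8=1)
  nb ..###: next=.  (t=0,i=9, bit7=0)
  nb ..##.: next=.  (t=4,i=4, bit6=0)
  nb ..#.#: next=.  (t=1,i=2, bit5=0)
  nb ..#..: next=#  (t=3,i=0, bit4=1)
  nb ...##: next=#  (t=0,i=8, bit3=1)
  nb ...#.: next=.  (t=1,i=1, bit2=0)
  nb ....#: next=#  (t=1,i=0, bit1=1)
  nb .....: next=.  (t=3,i=7, bit0=0)
  bits 00001011011100001101010100011010 = 191943962

191943962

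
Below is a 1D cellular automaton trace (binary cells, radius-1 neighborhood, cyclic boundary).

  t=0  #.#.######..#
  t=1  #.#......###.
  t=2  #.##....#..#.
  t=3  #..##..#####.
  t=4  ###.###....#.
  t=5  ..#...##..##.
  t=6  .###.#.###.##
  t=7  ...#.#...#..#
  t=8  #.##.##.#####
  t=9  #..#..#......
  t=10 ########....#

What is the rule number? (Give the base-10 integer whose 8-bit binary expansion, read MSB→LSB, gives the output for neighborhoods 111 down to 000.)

  ### -> .   bit 7 = 0  t=0,i=5
  ##. -> #   bit 6 = 1  t=0,i=0
  #.# -> .   bit 5 = 0  t=0,i=1
  #.. -> #   bit 4 = 1  t=0,i=10
  .## -> .   bit 3 = 0  t=0,i=4
  .#. -> #   bit 2 = 1  t=0,i=2
  ..# -> #   bit 1 = 1  t=0,i=11
  ... -> .   bit 0 = 0  t=1,i=4
  bits 01010110 = 86

86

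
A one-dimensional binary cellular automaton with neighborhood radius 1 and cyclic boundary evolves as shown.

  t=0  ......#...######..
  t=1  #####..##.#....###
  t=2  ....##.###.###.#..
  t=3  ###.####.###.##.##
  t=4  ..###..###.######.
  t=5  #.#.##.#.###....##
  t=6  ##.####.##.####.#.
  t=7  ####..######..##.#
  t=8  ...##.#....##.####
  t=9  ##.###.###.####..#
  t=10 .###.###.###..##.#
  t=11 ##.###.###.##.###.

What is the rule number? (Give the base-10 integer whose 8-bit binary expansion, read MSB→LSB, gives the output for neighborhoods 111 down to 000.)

121

  nb ###: next=.  (t=0,i=11, bit7=0)
  nb ##.: next=#  (t=0,i=15, bit6=1)
  nb #.#: next=#  (t=1,i=9, bit5=1)
  nb #..: next=#  (t=0,i=7, bit4=1)
  nb .##: next=#  (t=0,i=10, bit3=1)
  nb .#.: next=.  (t=0,i=6, bit2=0)
  nb ..#: next=.  (t=0,i=5, bit1=0)
  nb ...: next=#  (t=0,i=0, bit0=1)
  bits 01111001 = 121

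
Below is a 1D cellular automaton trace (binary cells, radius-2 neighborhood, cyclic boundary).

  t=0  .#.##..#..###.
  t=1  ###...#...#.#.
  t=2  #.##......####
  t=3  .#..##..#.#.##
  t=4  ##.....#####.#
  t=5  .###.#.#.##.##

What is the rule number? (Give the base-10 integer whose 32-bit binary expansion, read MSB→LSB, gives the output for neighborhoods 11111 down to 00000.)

  ##### -> #   bit 31 = 1  t=2,i=12
  ####. -> #   bit 30 = 1  t=2,i=13
  ###.# -> .   bit 29 = 0  t=2,i=0
  ###.. -> #   bit 28 = 1  t=0,i=12
  ##.## -> #   bit 27 = 1  t=2,i=1
  ##.#. -> #   bit 26 = 1  t=3,i=0
  ##..# -> .   bit 25 = 0  t=0,i=5
  ##... -> #   bit 24 = 1  t=1,i=3
  #.### -> #   bit 23 = 1  t=1,i=0
  #.##. -> .   bit 22 = 0  t=0,i=3
  #.#.# -> #   bit 21 = 1  t=1,i=12
  #.#.. -> #   bit 20 = 1  t=3,i=1
  #..## -> .   bit 19 = 0  t=0,i=9
  #..#. -> #   bit 18 = 1  t=0,i=0
  #...# -> .   bit 17 = 0  t=1,i=4
  #.... -> #   bit 16 = 1  t=2,i=5
  .#### -> .   bit 15 = 0  t=2,i=11
  .###. -> .   bit 14 = 0  t=0,i=11
  .##.# -> #   bit 13 = 1  t=3,i=13
  .##.. -> .   bit 12 = 0  t=0,i=4
  .#.## -> #   bit 11 = 1  t=0,i=2
  .#.#. -> #   bit 10 = 1  t=1,i=11
  .#..# -> .   bit 9 = 0  t=0,i=8
  .#... -> .   bit 8 = 0  t=1,i=7
  ..### -> #   bit 7 = 1  t=0,i=10
  ..##. -> .   bit 6 = 0  t=3,i=4
  ..#.# -> #   bit 5 = 1  t=0,i=1
  ..#.. -> .   bit 4 = 0  t=0,i=7
  ...## -> .   bit 3 = 0  t=2,i=9
  ...#. -> .   bit 2 = 0  t=1,i=5
  ....# -> #   bit 1 = 1  t=2,i=8
  ..... -> .   bit 0 = 0  t=2,i=6
  bits 11011101101101010010110010100010 = 3719638178

3719638178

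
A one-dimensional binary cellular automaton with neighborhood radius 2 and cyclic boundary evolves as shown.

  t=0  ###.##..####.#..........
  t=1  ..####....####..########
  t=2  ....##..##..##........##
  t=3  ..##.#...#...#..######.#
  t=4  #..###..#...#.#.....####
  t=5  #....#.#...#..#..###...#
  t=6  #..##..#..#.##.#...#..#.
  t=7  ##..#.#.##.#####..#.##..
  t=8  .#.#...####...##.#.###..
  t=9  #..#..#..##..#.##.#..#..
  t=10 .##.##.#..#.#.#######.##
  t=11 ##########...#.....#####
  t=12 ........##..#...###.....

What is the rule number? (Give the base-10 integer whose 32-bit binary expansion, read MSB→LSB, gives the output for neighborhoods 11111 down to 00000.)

  #####|.  b31=0 t=1,i=18
  ####.|#  b30=1 t=0,i=10
  ###.#|#  b29=1 t=0,i=2
  ###..|#  b28=1 t=1,i=5
  ##.##|#  b27=1 t=0,i=3
  ##.#.|#  b26=1 t=0,i=12
  ##..#|.  b25=0 t=0,i=6
  ##...|.  b24=0 t=1,i=6
  #.###|.  b23=0 t=7,i=11
  #.##.|#  b22=1 t=0,i=4
  #.#.#|.  b21=0 t=7,i=6
  #.#..|#  b20=1 t=0,i=13
  #..##|.  b19=0 t=0,i=7
  #..#.|#  b18=1 t=4,i=7
  #...#|.  b17=0 t=3,i=7
  #....|.  b16=0 t=0,i=15
  .####|.  b15=0 t=0,i=9
  .###.|.  b14=0 t=0,i=1
  .##.#|#  b13=1 t=3,i=3
  .##..|#  b12=1 t=0,i=5
  .#.##|#  b11=1 t=6,i=11
  .#.#.|.  b10=0 t=4,i=13
  .#..#|#  b9=1 t=3,i=0
  .#...|.  b8=0 t=0,i=14
  ..###|.  b7=0 t=0,i=0
  ..##.|.  b6=0 t=2,i=4
  ..#.#|.  b5=0 t=4,i=12
  ..#..|.  b4=0 t=3,i=9
  ...##|#  b3=1 t=0,i=23
  ...#.|#  b2=1 t=3,i=8
  ....#|#  b1=1 t=0,i=22
  .....|#  b0=1 t=0,i=16
  bits 01111100010101000011101000001111 = 2085894671

2085894671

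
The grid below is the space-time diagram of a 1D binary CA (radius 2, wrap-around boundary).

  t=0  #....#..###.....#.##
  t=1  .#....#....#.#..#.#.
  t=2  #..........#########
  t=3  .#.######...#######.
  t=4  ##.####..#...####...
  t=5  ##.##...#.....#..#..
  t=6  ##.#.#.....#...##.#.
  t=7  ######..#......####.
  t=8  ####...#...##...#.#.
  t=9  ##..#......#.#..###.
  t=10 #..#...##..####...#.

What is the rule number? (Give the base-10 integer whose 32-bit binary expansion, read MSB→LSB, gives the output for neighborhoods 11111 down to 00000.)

  ##### -> #   bit 31 = 1  t=2,i=13
  ####. -> .   bit 30 = 0  t=2,i=19
  ###.# -> #   bit 29 = 1  t=7,i=18
  ###.. -> .   bit 28 = 0  t=0,i=0
  ##.## -> .   bit 27 = 0  t=4,i=2
  ##.#. -> #   bit 26 = 1  t=6,i=2
  ##..# -> .   bit 25 = 0  t=3,i=19
  ##... -> #   bit 24 = 1  t=0,i=1
  #.### -> #   bit 23 = 1  t=0,i=18
  #.##. -> #   bit 22 = 1  t=5,i=3
  #.#.# -> #   bit 21 = 1  t=6,i=3
  #.#.. -> #   bit 20 = 1  t=1,i=13
  #..## -> .   bit 19 = 0  t=0,i=7
  #..#. -> #   bit 18 = 1  t=1,i=0
  #...# -> .   bit 17 = 0  t=3,i=10
  #.... -> .   bit 16 = 0  t=0,i=2
  .#### -> #   bit 15 = 1  t=2,i=12
  .###. -> .   bit 14 = 0  t=0,i=9
  .##.# -> #   bit 13 = 1  t=4,i=1
  .##.. -> .   bit 12 = 0  t=5,i=4
  .#.## -> .   bit 11 = 0  t=0,i=17
  .#.#. -> #   bit 10 = 1  t=1,i=12
  .#..# -> #   bit 9 = 1  t=0,i=6
  .#... -> .   bit 8 = 0  t=1,i=2
  ..### -> .   bit 7 = 0  t=0,i=8
  ..##. -> #   bit 6 = 1  t=4,i=0
  ..#.# -> #   bit 5 = 1  t=0,i=16
  ..#.. -> .   bit 4 = 0  t=0,i=5
  ...## -> .   bit 3 = 0  t=2,i=10
  ...#. -> .   bit 2 = 0  t=0,i=4
  ....# -> .   bit 1 = 0  t=0,i=3
  ..... -> #   bit 0 = 1  t=0,i=13
  bits 10100101111101001010011001100001 = 2784274017

2784274017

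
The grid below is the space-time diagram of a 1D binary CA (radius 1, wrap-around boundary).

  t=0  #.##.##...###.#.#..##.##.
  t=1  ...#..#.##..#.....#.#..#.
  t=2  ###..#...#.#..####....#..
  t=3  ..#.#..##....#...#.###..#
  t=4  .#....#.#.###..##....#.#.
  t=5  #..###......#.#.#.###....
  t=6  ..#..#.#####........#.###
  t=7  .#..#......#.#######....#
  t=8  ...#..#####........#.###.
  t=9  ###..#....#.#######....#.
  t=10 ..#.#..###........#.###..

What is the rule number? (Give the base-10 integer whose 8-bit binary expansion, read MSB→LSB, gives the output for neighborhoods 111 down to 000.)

  ### -> .   bit 7 = 0  t=0,i=11
  ##. -> #   bit 6 = 1  t=0,i=3
  #.# -> .   bit 5 = 0  t=0,i=1
  #.. -> .   bit 4 = 0  t=0,i=7
  .## -> .   bit 3 = 0  t=0,i=2
  .#. -> .   bit 2 = 0  t=0,i=0
  ..# -> #   bit 1 = 1  t=0,i=9
  ... -> #   bit 0 = 1  t=0,i=8
  bits 01000011 = 67

67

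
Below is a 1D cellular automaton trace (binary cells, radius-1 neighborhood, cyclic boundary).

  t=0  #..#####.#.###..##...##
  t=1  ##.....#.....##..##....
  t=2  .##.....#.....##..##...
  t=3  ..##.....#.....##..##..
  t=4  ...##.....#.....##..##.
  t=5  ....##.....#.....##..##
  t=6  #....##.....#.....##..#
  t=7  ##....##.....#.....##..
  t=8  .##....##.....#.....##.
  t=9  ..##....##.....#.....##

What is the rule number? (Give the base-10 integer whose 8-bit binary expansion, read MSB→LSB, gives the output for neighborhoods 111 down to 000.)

  ###|.  b7=0 t=0,i=4
  ##.|#  b6=1 t=0,i=0
  #.#|.  b5=0 t=0,i=8
  #..|#  b4=1 t=0,i=1
  .##|.  b3=0 t=0,i=3
  .#.|.  b2=0 t=0,i=9
  ..#|.  b1=0 t=0,i=2
  ...|.  b0=0 t=0,i=19
  bits 01010000 = 80

80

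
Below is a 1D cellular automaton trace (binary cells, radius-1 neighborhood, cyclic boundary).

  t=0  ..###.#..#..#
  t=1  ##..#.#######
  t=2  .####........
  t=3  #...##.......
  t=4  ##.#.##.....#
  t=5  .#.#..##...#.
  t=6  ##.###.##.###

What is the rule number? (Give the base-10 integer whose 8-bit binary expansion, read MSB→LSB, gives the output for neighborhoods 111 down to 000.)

86

  ###|.  b7=0 t=0,i=3
  ##.|#  b6=1 t=0,i=4
  #.#|.  b5=0 t=0,i=5
  #..|#  b4=1 t=0,i=0
  .##|.  b3=0 t=0,i=2
  .#.|#  b2=1 t=0,i=6
  ..#|#  b1=1 t=0,i=1
  ...|.  b0=0 t=2,i=6
  bits 01010110 = 86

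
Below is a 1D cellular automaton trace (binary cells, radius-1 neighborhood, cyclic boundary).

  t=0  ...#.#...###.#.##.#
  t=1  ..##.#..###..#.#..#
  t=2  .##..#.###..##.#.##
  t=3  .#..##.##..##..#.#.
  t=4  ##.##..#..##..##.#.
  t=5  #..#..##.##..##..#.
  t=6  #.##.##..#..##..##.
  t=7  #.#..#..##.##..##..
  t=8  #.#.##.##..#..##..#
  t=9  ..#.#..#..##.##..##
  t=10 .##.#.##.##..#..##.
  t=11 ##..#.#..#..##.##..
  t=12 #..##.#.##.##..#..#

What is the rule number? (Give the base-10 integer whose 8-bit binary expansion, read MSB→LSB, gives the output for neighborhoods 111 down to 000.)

142

  nb ###: next=#  (t=0,i=10, bit7=1)
  nb ##.: next=.  (t=0,i=11, bit6=0)
  nb #.#: next=.  (t=0,i=4, bit5=0)
  nb #..: next=.  (t=0,i=0, bit4=0)
  nb .##: next=#  (t=0,i=9, bit3=1)
  nb .#.: next=#  (t=0,i=3, bit2=1)
  nb ..#: next=#  (t=0,i=2, bit1=1)
  nb ...: next=.  (t=0,i=1, bit0=0)
  bits 10001110 = 142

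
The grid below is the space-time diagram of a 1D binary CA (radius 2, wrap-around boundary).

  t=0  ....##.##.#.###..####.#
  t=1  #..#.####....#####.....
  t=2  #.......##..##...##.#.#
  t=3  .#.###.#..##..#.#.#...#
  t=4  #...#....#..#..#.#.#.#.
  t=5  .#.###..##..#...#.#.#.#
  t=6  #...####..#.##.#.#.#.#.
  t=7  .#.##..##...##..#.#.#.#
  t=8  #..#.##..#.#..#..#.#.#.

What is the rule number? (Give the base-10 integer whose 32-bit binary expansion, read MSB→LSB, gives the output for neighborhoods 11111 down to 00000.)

  #####|.  b31=0 t=1,i=15
  ####.|.  b30=0 t=0,i=19
  ###.#|.  b29=0 t=0,i=20
  ###..|#  b28=1 t=0,i=14
  ##.##|#  b27=1 t=0,i=6
  ##.#.|.  b26=0 t=0,i=9
  ##..#|#  b25=1 t=0,i=15
  ##...|#  b24=1 t=1,i=9
  #.###|.  b23=0 t=0,i=12
  #.##.|#  b22=1 t=0,i=7
  #.#.#|.  b21=0 t=0,i=10
  #.#..|.  b20=0 t=0,i=22
  #..##|#  b19=1 t=0,i=16
  #..#.|.  b18=0 t=1,i=2
  #...#|.  b17=0 t=2,i=15
  #....|.  b16=0 t=0,i=1
  .####|.  b15=0 t=0,i=18
  .###.|#  b14=1 t=0,i=13
  .##.#|#  b13=1 t=0,i=5
  .##..|.  b12=0 t=2,i=0
  .#.##|.  b11=0 t=0,i=11
  .#.#.|#  b10=1 t=3,i=0
  .#..#|.  b9=0 t=1,i=1
  .#...|#  b8=1 t=0,i=0
  ..###|#  b7=1 t=0,i=17
  ..##.|.  b6=0 t=0,i=4
  ..#.#|.  b5=0 t=1,i=3
  ..#..|#  b4=1 t=1,i=0
  ...##|#  b3=1 t=0,i=3
  ...#.|#  b2=1 t=1,i=22
  ....#|.  b1=0 t=0,i=2
  .....|#  b0=1 t=1,i=20
  bits 00011011010010000110010110011101 = 457729437

457729437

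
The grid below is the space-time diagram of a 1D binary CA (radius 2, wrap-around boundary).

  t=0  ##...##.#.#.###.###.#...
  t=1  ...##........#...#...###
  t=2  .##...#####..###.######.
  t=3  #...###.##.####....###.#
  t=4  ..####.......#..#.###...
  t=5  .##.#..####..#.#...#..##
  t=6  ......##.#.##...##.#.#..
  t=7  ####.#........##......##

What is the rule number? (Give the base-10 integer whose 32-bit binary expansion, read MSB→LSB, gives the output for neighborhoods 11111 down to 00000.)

3255779737

  #####|#  b31=1 t=2,i=8
  ####.|#  b30=1 t=2,i=9
  ###.#|.  b29=0 t=0,i=14
  ###..|.  b28=0 t=1,i=23
  ##.##|.  b27=0 t=0,i=15
  ##.#.|.  b26=0 t=0,i=7
  ##..#|#  b25=1 t=2,i=11
  ##...|.  b24=0 t=0,i=2
  #.###|.  b23=0 t=0,i=12
  #.##.|.  b22=0 t=3,i=8
  #.#.#|.  b21=0 t=0,i=8
  #.#..|.  b20=0 t=0,i=20
  #..##|#  b19=1 t=2,i=0
  #..#.|#  b18=1 t=4,i=15
  #...#|#  b17=1 t=0,i=3
  #....|#  b16=1 t=1,i=6
  .####|.  b15=0 t=2,i=7
  .###.|#  b14=1 t=0,i=13
  .##.#|.  b13=0 t=0,i=6
  .##..|.  b12=0 t=0,i=1
  .#.##|.  b11=0 t=0,i=11
  .#.#.|.  b10=0 t=0,i=9
  .#..#|.  b9=0 t=4,i=14
  .#...|#  b8=1 t=0,i=21
  ..###|#  b7=1 t=1,i=21
  ..##.|.  b6=0 t=0,i=0
  ..#.#|.  b5=0 t=4,i=16
  ..#..|#  b4=1 t=1,i=13
  ...##|#  b3=1 t=0,i=4
  ...#.|.  b2=0 t=1,i=12
  ....#|.  b1=0 t=1,i=11
  .....|#  b0=1 t=1,i=7
  bits 11000010000011110100000110011001 = 3255779737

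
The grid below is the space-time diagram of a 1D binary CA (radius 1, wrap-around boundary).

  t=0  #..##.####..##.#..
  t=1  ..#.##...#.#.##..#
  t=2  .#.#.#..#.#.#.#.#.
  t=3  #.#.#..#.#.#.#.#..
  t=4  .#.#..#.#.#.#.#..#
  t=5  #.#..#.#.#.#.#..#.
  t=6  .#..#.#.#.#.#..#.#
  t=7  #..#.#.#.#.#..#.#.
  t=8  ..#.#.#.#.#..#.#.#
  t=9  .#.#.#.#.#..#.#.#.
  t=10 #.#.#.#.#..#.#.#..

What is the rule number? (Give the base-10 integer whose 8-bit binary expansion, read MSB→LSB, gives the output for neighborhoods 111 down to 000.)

98

  ### -> .   bit 7 = 0  t=0,i=7
  ##. -> #   bit 6 = 1  t=0,i=4
  #.# -> #   bit 5 = 1  t=0,i=5
  #.. -> .   bit 4 = 0  t=0,i=1
  .## -> .   bit 3 = 0  t=0,i=3
  .#. -> .   bit 2 = 0  t=0,i=0
  ..# -> #   bit 1 = 1  t=0,i=2
  ... -> .   bit 0 = 0  t=1,i=7
  bits 01100010 = 98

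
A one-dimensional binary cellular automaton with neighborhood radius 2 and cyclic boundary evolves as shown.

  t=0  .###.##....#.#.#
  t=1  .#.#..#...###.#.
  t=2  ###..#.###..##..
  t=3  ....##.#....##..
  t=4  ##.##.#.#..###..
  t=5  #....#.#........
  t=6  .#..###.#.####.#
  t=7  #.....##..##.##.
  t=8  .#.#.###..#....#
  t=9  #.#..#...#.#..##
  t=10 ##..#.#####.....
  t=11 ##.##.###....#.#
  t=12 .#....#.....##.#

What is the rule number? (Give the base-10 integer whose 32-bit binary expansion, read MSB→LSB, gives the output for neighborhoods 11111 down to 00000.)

  nb #####: next=#  (t=10,i=8, bit31=1)
  nb ####.: next=.  (t=6,i=12, bit30=0)
  nb ###.#: next=#  (t=0,i=3, bit29=1)
  nb ###..: next=.  (t=2,i=2, bit28=0)
  nb ##.##: next=.  (t=0,i=4, bit27=0)
  nb ##.#.: next=#  (t=1,i=13, bit26=1)
  nb ##..#: next=.  (t=2,i=3, bit25=0)
  nb ##...: next=.  (t=0,i=7, bit24=0)
  nb #.###: next=#  (t=0,i=1, bit23=1)
  nb #.##.: next=.  (t=0,i=5, bit22=0)
  nb #.#.#: next=.  (t=0,i=13, bit21=0)
  nb #.#..: next=.  (t=1,i=3, bit20=0)
  nb #..##: next=.  (t=2,i=11, bit19=0)
  nb #..#.: next=#  (t=1,i=0, bit18=1)
  nb #...#: next=#  (t=1,i=8, bit17=1)
  nb #....: next=.  (t=0,i=8, bit16=0)
  nb .####: next=#  (t=6,i=11, bit15=1)
  nb .###.: next=.  (t=0,i=2, bit14=0)
  nb .##.#: next=.  (t=3,i=5, bit13=0)
  nb .##..: next=#  (t=0,i=6, bit12=1)
  nb .#.##: next=.  (t=0,i=0, bit11=0)
  nb .#.#.: next=#  (t=0,i=12, bit10=1)
  nb .#..#: next=.  (t=1,i=4, bit9=0)
  nb .#...: next=#  (t=1,i=7, bit8=1)
  nb ..###: next=.  (t=1,i=10, bit7=0)
  nb ..##.: next=#  (t=2,i=12, bit6=1)
  nb ..#.#: next=#  (t=0,i=11, bit5=1)
  nb ..#..: next=.  (t=1,i=6, bit4=0)
  nb ...##: next=#  (t=1,i=9, bit3=1)
  nb ...#.: next=#  (t=0,i=10, bit2=1)
  nb ....#: next=.  (t=0,i=9, bit1=0)
  nb .....: next=#  (t=3,i=0, bit0=1)
  bits 10100100100001101001010101101101 = 2760283501

2760283501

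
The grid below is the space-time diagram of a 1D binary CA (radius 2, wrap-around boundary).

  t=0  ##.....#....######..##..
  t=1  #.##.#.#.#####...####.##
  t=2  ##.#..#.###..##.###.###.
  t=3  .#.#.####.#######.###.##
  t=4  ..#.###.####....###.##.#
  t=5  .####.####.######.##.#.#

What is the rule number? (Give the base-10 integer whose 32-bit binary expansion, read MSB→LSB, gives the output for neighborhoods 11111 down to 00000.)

1000189178

  #####|.  b31=0 t=0,i=14
  ####.|.  b30=0 t=0,i=16
  ###.#|#  b29=1 t=1,i=0
  ###..|#  b28=1 t=0,i=17
  ##.##|#  b27=1 t=1,i=1
  ##.#.|.  b26=0 t=1,i=4
  ##..#|#  b25=1 t=0,i=18
  ##...|#  b24=1 t=0,i=2
  #.###|#  b23=1 t=1,i=9
  #.##.|.  b22=0 t=1,i=2
  #.#.#|.  b21=0 t=1,i=5
  #.#..|#  b20=1 t=2,i=3
  #..##|#  b19=1 t=0,i=19
  #..#.|#  b18=1 t=2,i=5
  #...#|.  b17=0 t=1,i=15
  #....|#  b16=1 t=0,i=3
  .####|#  b15=1 t=0,i=13
  .###.|.  b14=0 t=1,i=23
  .##.#|#  b13=1 t=1,i=3
  .##..|.  b12=0 t=0,i=1
  .#.##|#  b11=1 t=1,i=8
  .#.#.|#  b10=1 t=1,i=6
  .#..#|.  b9=0 t=2,i=4
  .#...|.  b8=0 t=0,i=8
  ..###|#  b7=1 t=0,i=12
  ..##.|#  b6=1 t=0,i=0
  ..#.#|#  b5=1 t=2,i=6
  ..#..|#  b4=1 t=0,i=7
  ...##|#  b3=1 t=0,i=11
  ...#.|.  b2=0 t=0,i=6
  ....#|#  b1=1 t=0,i=5
  .....|.  b0=0 t=0,i=4
  bits 00111011100111011010110011111010 = 1000189178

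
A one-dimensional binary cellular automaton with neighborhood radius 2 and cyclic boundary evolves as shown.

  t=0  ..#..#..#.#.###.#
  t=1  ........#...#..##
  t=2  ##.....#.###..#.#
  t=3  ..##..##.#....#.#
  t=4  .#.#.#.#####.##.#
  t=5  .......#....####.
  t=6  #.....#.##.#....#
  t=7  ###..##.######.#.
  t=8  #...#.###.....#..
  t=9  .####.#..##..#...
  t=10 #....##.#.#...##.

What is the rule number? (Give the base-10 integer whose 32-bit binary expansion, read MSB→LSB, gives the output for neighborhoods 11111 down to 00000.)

232468780

  nb #####: next=.  (t=4,i=9, bit31=0)
  nb ####.: next=.  (t=4,i=10, bit30=0)
  nb ###.#: next=.  (t=0,i=14, bit29=0)
  nb ###..: next=.  (t=2,i=1, bit28=0)
  nb ##.##: next=#  (t=4,i=12, bit27=1)
  nb ##.#.: next=#  (t=0,i=15, bit26=1)
  nb ##..#: next=.  (t=2,i=12, bit25=0)
  nb ##...: next=#  (t=1,i=0, bit24=1)
  nb #.###: next=#  (t=0,i=12, bit23=1)
  nb #.##.: next=#  (t=4,i=13, bit22=1)
  nb #.#.#: next=.  (t=0,i=10, bit21=0)
  nb #.#..: next=#  (t=0,i=16, bit20=1)
  nb #..##: next=#  (t=1,i=14, bit19=1)
  nb #..#.: next=.  (t=0,i=1, bit18=0)
  nb #...#: next=#  (t=1,i=10, bit17=1)
  nb #....: next=#  (t=1,i=1, bit16=1)
  nb .####: next=.  (t=4,i=8, bit15=0)
  nb .###.: next=.  (t=0,i=13, bit14=0)
  nb .##.#: next=#  (t=3,i=7, bit13=1)
  nb .##..: next=#  (t=1,i=16, bit12=1)
  nb .#.##: next=.  (t=0,i=11, bit11=0)
  nb .#.#.: next=.  (t=0,i=9, bit10=0)
  nb .#..#: next=.  (t=0,i=0, bit9=0)
  nb .#...: next=#  (t=1,i=9, bit8=1)
  nb ..###: next=.  (t=5,i=12, bit7=0)
  nb ..##.: next=.  (t=1,i=15, bit6=0)
  nb ..#.#: next=#  (t=0,i=8, bit5=1)
  nb ..#..: next=.  (t=0,i=2, bit4=0)
  nb ...##: next=#  (t=5,i=11, bit3=1)
  nb ...#.: next=#  (t=1,i=7, bit2=1)
  nb ....#: next=.  (t=1,i=6, bit1=0)
  nb .....: next=.  (t=1,i=2, bit0=0)
  bits 00001101110110110011000100101100 = 232468780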